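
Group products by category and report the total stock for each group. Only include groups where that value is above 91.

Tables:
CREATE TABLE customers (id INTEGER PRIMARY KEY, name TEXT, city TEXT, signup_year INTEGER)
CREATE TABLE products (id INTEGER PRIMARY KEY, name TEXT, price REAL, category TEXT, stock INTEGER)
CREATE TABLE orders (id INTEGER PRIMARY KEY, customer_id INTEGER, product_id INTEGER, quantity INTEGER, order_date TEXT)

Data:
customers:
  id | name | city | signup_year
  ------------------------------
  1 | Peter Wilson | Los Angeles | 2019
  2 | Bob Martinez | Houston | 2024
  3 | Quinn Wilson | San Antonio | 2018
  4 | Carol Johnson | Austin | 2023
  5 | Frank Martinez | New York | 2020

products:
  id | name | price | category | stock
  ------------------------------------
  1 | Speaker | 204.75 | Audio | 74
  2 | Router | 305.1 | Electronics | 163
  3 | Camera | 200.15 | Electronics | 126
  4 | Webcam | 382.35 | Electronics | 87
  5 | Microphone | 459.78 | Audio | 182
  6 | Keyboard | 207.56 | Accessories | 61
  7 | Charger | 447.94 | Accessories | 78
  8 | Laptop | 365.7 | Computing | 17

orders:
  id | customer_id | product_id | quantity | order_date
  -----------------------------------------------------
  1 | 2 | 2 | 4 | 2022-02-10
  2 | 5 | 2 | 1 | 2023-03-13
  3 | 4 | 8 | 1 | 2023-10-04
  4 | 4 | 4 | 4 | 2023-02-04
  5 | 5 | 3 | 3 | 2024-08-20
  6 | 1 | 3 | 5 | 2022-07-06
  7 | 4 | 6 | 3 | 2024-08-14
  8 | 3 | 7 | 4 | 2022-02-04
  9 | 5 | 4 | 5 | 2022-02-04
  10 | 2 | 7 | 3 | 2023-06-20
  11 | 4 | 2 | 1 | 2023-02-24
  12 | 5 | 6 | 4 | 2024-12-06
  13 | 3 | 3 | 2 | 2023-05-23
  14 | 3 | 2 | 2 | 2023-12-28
SELECT category, SUM(stock) AS sum_stock FROM products GROUP BY category HAVING SUM(stock) > 91

Execution result:
category | sum_stock
Accessories | 139
Audio | 256
Electronics | 376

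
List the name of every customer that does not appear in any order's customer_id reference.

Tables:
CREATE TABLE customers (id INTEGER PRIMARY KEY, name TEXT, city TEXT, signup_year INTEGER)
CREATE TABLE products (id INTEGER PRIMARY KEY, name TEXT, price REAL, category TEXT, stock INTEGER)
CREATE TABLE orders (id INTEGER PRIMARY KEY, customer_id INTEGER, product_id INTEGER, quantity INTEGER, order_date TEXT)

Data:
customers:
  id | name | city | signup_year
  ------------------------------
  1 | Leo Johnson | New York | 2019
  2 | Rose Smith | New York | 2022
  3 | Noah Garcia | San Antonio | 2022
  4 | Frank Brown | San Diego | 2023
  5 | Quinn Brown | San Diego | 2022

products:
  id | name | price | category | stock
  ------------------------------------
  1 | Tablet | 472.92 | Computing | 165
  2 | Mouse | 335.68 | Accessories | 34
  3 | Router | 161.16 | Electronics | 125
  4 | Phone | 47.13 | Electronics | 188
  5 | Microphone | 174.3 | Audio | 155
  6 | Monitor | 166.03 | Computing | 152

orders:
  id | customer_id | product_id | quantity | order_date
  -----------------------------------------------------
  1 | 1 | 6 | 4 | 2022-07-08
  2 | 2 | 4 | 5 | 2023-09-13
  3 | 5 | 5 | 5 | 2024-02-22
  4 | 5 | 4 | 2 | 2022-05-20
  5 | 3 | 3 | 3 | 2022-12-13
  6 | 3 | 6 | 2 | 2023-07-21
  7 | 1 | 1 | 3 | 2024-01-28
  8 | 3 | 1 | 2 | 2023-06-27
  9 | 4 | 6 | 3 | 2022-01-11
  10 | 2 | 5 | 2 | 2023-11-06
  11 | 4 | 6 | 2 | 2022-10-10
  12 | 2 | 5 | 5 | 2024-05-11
SELECT p.name FROM customers p LEFT JOIN orders c ON c.customer_id = p.id WHERE c.id IS NULL

Execution result:
(no rows)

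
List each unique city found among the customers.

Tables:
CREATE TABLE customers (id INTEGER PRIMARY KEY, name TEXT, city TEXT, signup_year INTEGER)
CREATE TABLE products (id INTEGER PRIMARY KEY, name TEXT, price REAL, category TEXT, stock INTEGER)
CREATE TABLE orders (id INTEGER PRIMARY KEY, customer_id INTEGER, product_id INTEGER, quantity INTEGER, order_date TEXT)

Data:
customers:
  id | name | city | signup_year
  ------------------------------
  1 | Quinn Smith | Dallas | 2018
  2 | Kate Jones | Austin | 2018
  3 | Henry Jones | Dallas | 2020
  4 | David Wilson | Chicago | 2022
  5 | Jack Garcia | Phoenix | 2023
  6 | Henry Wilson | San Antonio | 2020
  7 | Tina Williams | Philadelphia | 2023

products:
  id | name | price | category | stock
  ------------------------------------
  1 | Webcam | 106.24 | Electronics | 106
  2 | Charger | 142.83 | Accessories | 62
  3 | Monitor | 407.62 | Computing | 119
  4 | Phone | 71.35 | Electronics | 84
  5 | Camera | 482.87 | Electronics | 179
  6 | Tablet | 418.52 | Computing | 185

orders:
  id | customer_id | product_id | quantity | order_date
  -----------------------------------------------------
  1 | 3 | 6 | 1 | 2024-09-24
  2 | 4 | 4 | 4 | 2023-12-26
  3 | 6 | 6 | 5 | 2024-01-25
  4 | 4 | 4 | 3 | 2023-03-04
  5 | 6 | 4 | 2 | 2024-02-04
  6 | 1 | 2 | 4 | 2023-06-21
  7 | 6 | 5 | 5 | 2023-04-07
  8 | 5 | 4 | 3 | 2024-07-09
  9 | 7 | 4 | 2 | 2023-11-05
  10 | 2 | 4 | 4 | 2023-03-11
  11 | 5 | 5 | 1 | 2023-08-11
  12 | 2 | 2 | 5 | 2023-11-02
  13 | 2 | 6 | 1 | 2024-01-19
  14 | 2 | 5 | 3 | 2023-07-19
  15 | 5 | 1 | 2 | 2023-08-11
SELECT DISTINCT city FROM customers

Execution result:
city
Dallas
Austin
Chicago
Phoenix
San Antonio
Philadelphia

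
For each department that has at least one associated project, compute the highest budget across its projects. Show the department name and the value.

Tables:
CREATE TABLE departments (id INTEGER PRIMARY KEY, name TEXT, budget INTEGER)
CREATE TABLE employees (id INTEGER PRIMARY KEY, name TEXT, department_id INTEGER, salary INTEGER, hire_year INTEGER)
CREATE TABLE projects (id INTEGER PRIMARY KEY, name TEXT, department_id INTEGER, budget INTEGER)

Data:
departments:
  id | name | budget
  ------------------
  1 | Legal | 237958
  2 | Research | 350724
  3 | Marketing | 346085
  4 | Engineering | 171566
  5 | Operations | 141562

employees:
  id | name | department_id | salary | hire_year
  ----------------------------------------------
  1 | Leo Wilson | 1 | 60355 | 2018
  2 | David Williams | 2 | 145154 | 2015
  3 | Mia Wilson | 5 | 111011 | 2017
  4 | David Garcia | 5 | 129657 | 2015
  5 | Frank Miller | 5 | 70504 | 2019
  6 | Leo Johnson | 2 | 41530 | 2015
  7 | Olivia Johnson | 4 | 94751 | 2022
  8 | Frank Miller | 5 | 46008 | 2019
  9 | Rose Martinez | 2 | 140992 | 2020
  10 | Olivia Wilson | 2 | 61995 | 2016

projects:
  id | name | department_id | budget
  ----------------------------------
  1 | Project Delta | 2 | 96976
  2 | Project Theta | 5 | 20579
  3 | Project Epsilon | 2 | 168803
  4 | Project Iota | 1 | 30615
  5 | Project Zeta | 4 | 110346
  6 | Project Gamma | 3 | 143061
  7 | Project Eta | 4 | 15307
SELECT p.name, MAX(c.budget) AS max_budget FROM projects c JOIN departments p ON c.department_id = p.id GROUP BY p.id, p.name

Execution result:
name | max_budget
Legal | 30615
Research | 168803
Marketing | 143061
Engineering | 110346
Operations | 20579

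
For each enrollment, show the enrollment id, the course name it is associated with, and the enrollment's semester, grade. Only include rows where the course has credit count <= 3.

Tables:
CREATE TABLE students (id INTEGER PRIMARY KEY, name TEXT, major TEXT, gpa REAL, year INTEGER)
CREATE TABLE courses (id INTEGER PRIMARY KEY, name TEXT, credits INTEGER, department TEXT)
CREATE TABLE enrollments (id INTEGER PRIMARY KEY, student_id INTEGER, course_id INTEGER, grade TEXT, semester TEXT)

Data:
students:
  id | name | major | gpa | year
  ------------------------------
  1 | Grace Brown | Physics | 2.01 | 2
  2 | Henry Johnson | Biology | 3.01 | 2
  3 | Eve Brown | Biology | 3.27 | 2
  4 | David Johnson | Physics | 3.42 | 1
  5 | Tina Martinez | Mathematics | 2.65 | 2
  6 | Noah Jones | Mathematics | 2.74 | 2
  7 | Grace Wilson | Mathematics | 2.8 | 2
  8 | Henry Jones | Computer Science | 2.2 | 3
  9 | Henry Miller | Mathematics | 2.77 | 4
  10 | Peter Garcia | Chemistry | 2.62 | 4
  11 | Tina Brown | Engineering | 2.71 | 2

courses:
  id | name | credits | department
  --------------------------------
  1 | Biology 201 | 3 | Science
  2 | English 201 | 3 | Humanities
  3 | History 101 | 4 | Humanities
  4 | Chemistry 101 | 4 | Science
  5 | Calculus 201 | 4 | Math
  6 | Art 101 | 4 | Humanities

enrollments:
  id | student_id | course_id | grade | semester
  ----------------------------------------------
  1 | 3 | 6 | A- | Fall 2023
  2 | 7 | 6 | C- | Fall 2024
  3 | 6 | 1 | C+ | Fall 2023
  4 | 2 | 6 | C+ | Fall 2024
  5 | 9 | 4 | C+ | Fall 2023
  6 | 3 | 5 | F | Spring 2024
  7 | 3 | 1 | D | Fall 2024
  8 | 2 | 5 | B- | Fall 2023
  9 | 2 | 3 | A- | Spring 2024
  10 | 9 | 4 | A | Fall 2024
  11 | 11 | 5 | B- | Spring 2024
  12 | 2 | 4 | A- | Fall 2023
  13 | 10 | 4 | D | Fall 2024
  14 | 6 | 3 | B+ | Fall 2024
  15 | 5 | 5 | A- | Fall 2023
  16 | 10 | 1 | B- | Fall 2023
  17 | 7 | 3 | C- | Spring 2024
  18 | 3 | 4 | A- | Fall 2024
SELECT c.id, p.name AS course, c.semester, c.grade FROM enrollments c JOIN courses p ON c.course_id = p.id WHERE p.credits <= 3

Execution result:
id | course | semester | grade
3 | Biology 201 | Fall 2023 | C+
7 | Biology 201 | Fall 2024 | D
16 | Biology 201 | Fall 2023 | B-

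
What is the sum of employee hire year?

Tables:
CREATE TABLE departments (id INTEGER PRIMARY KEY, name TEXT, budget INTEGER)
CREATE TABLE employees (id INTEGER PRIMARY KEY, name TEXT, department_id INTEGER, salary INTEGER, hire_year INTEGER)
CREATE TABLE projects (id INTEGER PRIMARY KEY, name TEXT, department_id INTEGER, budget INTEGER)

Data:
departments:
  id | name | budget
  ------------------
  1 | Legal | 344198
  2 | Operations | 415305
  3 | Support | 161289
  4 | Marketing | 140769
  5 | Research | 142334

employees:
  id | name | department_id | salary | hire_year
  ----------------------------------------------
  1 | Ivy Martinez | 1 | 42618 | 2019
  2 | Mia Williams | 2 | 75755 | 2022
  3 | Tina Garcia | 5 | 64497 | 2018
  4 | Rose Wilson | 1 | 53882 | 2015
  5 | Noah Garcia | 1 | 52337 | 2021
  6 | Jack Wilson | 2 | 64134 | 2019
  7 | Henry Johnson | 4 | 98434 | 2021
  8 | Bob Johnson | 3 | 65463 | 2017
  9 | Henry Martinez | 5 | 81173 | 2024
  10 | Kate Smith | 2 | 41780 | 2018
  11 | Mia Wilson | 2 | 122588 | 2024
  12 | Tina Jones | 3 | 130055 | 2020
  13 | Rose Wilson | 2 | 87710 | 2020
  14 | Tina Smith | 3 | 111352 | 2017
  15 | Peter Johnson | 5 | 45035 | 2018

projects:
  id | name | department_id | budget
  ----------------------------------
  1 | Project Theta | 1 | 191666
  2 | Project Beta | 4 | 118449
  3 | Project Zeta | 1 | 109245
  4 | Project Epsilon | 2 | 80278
SELECT SUM(hire_year) FROM employees

Execution result:
30293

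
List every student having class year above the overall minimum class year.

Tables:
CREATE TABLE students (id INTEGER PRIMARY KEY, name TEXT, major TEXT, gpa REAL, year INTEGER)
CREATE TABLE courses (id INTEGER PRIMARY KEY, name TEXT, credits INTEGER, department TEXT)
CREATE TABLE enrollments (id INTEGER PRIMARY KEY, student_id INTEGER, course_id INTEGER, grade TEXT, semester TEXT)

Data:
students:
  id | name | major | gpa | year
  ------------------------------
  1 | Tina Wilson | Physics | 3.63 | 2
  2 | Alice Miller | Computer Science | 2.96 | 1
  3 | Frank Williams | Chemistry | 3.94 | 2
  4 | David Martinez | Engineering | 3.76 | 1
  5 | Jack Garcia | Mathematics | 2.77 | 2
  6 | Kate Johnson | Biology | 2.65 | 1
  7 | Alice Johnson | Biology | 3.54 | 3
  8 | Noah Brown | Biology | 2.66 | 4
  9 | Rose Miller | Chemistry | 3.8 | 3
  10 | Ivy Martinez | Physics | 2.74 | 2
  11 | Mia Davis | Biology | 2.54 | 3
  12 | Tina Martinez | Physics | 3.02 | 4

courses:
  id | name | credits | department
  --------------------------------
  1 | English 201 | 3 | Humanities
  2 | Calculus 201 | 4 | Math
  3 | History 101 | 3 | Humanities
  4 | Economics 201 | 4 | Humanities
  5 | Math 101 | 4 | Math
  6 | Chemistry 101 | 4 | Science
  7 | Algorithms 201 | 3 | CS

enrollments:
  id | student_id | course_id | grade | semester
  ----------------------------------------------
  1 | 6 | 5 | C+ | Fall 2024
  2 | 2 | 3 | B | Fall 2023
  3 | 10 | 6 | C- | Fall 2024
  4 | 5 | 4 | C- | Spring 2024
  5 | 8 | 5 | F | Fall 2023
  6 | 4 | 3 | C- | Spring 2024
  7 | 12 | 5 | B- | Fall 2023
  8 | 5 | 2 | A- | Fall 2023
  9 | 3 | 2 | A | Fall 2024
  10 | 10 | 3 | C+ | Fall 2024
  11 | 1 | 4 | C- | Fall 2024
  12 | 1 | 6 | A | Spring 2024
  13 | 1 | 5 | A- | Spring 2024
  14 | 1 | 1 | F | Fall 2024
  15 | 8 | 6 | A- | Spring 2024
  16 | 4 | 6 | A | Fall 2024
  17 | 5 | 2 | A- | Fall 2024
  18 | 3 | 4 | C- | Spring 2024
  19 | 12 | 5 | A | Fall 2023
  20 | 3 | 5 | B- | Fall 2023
SELECT name, year FROM students WHERE year > (SELECT MIN(year) FROM students)

Execution result:
name | year
Tina Wilson | 2
Frank Williams | 2
Jack Garcia | 2
Alice Johnson | 3
Noah Brown | 4
Rose Miller | 3
Ivy Martinez | 2
Mia Davis | 3
Tina Martinez | 4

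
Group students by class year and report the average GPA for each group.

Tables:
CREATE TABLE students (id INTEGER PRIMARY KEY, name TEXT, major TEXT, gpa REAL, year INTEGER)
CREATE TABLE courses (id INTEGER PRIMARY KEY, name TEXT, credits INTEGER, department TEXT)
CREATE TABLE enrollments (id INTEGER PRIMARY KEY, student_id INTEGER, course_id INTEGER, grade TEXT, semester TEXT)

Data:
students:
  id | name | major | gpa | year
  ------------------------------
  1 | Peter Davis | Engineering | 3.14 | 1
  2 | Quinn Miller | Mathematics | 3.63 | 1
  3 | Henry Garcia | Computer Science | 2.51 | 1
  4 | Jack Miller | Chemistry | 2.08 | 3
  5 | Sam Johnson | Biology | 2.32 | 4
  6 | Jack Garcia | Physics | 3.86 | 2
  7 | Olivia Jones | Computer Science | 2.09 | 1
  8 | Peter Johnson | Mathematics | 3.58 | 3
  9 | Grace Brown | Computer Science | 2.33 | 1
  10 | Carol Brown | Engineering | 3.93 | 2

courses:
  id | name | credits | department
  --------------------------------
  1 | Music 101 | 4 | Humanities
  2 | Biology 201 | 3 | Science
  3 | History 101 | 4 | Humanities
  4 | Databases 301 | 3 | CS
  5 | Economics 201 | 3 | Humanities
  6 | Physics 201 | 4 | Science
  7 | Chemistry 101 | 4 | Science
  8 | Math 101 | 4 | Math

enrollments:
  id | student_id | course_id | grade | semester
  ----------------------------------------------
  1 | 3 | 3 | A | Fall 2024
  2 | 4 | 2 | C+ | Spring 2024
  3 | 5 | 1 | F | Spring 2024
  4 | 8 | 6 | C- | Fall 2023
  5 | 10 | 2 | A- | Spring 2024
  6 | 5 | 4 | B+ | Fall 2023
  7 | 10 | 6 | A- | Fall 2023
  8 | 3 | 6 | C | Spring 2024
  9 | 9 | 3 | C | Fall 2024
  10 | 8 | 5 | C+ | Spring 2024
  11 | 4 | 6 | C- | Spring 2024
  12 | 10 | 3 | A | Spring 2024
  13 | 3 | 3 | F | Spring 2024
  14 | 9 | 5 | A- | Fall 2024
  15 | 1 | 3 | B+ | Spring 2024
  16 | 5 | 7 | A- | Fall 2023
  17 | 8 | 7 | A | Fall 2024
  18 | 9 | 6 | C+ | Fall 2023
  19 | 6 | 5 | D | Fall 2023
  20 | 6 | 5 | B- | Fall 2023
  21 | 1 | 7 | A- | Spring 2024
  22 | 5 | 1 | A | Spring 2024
SELECT year, AVG(gpa) AS avg_gpa FROM students GROUP BY year

Execution result:
year | avg_gpa
1 | 2.74
2 | 3.90
3 | 2.83
4 | 2.32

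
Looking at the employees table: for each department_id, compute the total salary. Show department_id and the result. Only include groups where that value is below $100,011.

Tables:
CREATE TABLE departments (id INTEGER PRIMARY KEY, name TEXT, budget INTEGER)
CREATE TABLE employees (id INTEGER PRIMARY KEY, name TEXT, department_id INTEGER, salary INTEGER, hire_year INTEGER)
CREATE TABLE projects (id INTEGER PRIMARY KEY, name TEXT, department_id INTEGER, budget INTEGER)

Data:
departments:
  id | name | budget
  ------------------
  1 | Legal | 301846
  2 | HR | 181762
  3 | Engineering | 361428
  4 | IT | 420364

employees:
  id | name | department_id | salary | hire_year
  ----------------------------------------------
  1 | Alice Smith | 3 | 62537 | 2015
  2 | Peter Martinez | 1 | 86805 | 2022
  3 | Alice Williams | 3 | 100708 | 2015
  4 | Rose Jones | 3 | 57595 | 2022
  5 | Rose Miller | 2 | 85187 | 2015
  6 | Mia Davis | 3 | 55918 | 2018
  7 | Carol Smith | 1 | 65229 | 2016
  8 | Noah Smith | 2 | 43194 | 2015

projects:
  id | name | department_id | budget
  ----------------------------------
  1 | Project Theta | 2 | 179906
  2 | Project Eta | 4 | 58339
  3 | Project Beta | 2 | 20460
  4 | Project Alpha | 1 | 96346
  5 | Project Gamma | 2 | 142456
SELECT department_id, SUM(salary) AS sum_salary FROM employees GROUP BY department_id HAVING SUM(salary) < 100011

Execution result:
(no rows)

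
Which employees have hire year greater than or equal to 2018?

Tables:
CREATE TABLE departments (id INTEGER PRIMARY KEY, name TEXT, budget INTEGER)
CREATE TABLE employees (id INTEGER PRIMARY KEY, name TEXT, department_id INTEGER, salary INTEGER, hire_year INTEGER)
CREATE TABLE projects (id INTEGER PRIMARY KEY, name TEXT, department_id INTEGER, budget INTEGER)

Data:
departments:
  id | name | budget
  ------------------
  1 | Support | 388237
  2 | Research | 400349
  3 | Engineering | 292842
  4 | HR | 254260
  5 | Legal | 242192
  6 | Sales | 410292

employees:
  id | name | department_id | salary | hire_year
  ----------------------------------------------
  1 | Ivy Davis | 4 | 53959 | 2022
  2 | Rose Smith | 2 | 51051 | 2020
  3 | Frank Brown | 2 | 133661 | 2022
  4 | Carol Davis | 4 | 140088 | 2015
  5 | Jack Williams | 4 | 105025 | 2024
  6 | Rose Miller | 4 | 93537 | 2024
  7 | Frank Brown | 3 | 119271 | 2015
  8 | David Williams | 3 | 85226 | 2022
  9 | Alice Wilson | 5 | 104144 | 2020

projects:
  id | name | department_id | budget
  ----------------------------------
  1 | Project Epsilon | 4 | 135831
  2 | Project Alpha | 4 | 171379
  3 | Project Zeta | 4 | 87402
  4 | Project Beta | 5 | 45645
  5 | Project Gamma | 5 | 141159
SELECT name, hire_year FROM employees WHERE hire_year >= 2018

Execution result:
name | hire_year
Ivy Davis | 2022
Rose Smith | 2020
Frank Brown | 2022
Jack Williams | 2024
Rose Miller | 2024
David Williams | 2022
Alice Wilson | 2020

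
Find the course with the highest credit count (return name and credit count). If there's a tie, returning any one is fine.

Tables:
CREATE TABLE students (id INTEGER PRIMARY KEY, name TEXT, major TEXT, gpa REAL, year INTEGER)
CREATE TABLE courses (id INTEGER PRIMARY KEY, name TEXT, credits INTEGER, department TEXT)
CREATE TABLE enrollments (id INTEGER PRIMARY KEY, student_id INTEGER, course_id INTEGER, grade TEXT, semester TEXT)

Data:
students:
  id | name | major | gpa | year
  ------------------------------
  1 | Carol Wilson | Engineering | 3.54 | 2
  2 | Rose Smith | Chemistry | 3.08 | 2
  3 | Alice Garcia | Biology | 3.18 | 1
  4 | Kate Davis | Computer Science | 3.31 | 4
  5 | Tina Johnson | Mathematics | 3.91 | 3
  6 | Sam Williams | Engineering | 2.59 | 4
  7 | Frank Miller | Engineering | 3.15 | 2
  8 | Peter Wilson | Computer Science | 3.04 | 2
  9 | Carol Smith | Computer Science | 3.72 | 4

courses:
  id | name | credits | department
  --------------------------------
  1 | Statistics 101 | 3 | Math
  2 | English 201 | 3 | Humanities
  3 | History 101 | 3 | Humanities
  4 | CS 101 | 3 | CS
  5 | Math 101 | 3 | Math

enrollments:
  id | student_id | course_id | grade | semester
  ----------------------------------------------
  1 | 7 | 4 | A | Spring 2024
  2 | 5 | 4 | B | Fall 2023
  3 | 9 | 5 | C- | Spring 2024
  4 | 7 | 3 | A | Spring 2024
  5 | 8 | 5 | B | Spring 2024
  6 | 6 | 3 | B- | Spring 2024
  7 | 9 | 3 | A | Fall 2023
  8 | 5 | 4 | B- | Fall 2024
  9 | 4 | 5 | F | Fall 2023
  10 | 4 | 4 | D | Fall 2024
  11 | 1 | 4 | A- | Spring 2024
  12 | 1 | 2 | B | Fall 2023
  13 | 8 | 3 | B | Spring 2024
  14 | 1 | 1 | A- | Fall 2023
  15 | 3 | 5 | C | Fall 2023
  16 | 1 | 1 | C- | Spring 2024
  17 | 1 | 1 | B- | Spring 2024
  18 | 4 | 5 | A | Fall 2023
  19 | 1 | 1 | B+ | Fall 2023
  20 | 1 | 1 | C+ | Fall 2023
SELECT name, credits FROM courses ORDER BY credits DESC LIMIT 1

Execution result:
name | credits
Statistics 101 | 3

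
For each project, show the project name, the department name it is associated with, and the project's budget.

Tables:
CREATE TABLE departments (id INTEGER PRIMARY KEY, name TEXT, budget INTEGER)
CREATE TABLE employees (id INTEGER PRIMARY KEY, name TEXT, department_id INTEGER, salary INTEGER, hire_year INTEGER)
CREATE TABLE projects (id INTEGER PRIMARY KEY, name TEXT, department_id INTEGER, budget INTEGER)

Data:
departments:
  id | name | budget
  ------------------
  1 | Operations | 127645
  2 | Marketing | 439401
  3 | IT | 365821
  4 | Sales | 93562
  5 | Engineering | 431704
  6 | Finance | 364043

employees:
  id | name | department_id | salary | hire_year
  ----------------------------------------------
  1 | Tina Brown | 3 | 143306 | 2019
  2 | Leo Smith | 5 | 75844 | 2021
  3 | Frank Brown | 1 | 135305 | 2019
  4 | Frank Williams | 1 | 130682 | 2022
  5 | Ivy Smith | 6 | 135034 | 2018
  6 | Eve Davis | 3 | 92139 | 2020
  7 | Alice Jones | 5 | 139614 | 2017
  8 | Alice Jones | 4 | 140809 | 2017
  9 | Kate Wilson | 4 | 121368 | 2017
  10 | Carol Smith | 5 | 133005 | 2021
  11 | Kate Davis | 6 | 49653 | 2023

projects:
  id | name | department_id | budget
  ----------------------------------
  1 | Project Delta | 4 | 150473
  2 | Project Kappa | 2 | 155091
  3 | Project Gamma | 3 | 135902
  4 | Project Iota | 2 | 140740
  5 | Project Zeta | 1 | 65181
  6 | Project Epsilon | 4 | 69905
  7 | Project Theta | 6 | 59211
SELECT c.name, p.name AS department, c.budget FROM projects c JOIN departments p ON c.department_id = p.id

Execution result:
name | department | budget
Project Delta | Sales | 150473
Project Kappa | Marketing | 155091
Project Gamma | IT | 135902
Project Iota | Marketing | 140740
Project Zeta | Operations | 65181
Project Epsilon | Sales | 69905
Project Theta | Finance | 59211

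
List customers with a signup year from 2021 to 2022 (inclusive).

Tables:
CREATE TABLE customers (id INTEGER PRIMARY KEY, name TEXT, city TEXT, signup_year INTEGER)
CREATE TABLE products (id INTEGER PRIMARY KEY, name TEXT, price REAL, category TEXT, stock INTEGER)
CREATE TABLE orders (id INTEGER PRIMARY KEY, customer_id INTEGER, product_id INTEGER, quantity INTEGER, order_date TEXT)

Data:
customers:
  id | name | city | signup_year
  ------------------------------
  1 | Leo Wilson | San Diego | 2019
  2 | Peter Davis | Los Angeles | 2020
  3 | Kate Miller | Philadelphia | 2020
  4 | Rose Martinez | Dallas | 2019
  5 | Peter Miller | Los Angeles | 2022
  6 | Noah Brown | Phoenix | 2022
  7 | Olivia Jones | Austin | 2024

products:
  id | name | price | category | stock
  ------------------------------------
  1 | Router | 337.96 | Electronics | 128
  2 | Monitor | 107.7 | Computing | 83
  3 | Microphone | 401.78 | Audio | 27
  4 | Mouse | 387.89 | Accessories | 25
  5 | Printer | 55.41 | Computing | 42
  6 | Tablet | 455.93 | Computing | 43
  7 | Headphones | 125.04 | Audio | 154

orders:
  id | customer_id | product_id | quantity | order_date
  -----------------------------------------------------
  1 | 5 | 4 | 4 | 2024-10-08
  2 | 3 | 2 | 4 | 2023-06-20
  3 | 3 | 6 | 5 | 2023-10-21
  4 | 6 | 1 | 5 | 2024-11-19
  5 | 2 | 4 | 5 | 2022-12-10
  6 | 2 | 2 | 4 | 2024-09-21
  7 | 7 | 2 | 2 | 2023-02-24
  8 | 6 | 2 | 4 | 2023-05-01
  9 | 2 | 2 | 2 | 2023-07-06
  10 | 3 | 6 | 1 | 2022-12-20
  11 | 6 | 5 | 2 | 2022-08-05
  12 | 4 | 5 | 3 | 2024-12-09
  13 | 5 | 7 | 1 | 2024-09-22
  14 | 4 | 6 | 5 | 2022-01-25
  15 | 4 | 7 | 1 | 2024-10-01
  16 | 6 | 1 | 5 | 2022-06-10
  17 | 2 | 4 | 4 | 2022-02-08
SELECT name, signup_year FROM customers WHERE signup_year BETWEEN 2021 AND 2022

Execution result:
name | signup_year
Peter Miller | 2022
Noah Brown | 2022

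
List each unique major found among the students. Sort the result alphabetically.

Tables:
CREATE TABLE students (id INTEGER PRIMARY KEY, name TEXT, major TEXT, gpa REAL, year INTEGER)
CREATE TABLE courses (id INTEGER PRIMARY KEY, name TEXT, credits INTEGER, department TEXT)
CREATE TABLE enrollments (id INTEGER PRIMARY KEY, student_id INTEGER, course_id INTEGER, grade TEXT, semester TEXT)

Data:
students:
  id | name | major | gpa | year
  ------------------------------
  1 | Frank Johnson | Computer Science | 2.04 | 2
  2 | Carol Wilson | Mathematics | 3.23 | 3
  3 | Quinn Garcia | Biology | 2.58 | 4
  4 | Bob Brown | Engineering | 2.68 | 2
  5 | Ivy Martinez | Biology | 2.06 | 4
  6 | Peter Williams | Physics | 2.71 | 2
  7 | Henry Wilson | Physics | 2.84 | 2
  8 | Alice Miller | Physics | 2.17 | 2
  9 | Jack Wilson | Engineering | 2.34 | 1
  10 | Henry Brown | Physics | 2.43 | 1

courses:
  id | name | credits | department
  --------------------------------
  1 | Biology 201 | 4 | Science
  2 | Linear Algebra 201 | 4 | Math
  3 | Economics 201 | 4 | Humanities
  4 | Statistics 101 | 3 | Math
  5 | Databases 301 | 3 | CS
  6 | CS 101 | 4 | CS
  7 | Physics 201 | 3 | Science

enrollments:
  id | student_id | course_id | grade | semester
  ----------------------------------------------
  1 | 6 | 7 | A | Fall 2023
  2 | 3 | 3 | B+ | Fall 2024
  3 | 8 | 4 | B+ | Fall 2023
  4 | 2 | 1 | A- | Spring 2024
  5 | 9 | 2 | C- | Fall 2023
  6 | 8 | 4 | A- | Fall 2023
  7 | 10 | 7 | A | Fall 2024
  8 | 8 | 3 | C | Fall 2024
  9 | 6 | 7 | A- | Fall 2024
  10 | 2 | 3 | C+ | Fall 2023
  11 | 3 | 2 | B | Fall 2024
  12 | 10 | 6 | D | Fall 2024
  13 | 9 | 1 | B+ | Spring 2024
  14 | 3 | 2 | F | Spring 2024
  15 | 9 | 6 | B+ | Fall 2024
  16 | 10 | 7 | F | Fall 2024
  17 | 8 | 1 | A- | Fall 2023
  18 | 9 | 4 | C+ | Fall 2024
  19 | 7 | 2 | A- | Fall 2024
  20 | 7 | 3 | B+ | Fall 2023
SELECT DISTINCT major FROM students ORDER BY major

Execution result:
major
Biology
Computer Science
Engineering
Mathematics
Physics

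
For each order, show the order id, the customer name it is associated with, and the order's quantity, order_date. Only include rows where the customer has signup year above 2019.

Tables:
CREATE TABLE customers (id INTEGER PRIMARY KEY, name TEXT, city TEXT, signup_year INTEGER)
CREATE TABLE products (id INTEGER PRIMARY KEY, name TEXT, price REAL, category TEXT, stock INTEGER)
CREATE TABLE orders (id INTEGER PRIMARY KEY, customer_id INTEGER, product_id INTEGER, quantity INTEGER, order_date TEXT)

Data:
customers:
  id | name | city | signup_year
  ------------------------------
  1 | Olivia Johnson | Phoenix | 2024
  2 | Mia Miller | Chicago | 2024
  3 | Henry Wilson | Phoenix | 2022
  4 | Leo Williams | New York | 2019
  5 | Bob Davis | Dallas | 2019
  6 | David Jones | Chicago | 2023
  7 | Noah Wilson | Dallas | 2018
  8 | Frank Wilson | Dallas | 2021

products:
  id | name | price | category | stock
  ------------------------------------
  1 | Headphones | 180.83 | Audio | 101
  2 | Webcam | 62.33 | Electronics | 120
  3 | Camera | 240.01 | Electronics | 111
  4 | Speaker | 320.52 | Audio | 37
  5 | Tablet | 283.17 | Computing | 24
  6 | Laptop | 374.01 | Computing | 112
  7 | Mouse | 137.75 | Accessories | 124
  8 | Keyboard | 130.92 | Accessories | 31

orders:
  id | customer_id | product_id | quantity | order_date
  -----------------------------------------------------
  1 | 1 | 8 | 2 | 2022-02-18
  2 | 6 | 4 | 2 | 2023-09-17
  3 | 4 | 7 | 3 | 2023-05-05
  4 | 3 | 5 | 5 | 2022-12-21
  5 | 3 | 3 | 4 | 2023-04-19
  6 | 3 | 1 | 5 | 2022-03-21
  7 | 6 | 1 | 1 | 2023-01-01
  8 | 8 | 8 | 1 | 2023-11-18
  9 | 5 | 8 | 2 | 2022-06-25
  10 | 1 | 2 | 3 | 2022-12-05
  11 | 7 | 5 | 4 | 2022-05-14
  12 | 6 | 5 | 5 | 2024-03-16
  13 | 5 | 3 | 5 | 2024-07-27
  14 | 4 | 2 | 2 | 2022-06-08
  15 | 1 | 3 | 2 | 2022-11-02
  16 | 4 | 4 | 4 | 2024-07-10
SELECT c.id, p.name AS customer, c.quantity, c.order_date FROM orders c JOIN customers p ON c.customer_id = p.id WHERE p.signup_year > 2019

Execution result:
id | customer | quantity | order_date
1 | Olivia Johnson | 2 | 2022-02-18
2 | David Jones | 2 | 2023-09-17
4 | Henry Wilson | 5 | 2022-12-21
5 | Henry Wilson | 4 | 2023-04-19
6 | Henry Wilson | 5 | 2022-03-21
7 | David Jones | 1 | 2023-01-01
8 | Frank Wilson | 1 | 2023-11-18
10 | Olivia Johnson | 3 | 2022-12-05
12 | David Jones | 5 | 2024-03-16
15 | Olivia Johnson | 2 | 2022-11-02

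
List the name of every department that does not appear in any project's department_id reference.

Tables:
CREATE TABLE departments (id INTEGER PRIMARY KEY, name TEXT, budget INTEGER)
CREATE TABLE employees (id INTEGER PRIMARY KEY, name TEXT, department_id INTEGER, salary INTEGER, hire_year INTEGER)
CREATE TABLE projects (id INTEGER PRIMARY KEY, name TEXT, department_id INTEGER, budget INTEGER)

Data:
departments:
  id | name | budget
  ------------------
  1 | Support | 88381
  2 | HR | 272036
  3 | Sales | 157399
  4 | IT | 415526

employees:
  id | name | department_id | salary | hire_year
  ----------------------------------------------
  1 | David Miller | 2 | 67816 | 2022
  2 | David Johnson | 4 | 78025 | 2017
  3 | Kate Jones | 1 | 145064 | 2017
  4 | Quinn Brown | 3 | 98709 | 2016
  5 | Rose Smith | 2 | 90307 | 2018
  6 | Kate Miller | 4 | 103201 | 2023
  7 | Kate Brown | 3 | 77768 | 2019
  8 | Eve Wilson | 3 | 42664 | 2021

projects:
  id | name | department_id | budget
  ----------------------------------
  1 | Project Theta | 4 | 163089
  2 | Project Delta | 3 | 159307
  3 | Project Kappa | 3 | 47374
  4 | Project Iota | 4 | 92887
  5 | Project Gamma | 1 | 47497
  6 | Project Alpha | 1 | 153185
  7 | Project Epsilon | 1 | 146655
SELECT p.name FROM departments p LEFT JOIN projects c ON c.department_id = p.id WHERE c.id IS NULL

Execution result:
HR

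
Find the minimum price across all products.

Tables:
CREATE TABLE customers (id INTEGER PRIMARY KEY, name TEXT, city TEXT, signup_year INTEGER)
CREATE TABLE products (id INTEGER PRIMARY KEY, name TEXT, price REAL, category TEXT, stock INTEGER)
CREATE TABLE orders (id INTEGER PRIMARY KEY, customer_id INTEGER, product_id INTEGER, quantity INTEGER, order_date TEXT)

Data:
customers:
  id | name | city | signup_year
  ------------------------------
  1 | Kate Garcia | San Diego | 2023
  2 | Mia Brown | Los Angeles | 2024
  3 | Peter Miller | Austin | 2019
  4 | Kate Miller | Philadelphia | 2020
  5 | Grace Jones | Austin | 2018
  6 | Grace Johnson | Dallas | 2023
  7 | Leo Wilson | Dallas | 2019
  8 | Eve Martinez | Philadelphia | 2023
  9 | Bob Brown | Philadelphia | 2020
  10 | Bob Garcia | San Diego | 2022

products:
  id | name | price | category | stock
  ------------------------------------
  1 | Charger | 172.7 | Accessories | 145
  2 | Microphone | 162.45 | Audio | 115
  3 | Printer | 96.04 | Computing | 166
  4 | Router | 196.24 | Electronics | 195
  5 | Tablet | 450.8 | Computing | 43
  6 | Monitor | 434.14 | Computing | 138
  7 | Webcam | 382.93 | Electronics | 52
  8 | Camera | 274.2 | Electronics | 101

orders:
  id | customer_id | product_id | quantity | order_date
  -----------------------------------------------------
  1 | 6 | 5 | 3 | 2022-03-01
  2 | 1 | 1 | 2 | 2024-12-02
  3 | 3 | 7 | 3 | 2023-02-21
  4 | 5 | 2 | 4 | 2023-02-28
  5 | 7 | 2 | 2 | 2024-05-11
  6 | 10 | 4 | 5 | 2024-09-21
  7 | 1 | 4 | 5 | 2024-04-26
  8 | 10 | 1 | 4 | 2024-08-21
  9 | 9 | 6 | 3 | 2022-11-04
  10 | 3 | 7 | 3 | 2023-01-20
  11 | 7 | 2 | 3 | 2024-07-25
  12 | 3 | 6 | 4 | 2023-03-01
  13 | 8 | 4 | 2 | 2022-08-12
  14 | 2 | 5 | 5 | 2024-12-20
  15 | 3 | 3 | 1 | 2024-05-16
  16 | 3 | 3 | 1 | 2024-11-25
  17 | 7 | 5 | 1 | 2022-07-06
SELECT MIN(price) FROM products

Execution result:
96.04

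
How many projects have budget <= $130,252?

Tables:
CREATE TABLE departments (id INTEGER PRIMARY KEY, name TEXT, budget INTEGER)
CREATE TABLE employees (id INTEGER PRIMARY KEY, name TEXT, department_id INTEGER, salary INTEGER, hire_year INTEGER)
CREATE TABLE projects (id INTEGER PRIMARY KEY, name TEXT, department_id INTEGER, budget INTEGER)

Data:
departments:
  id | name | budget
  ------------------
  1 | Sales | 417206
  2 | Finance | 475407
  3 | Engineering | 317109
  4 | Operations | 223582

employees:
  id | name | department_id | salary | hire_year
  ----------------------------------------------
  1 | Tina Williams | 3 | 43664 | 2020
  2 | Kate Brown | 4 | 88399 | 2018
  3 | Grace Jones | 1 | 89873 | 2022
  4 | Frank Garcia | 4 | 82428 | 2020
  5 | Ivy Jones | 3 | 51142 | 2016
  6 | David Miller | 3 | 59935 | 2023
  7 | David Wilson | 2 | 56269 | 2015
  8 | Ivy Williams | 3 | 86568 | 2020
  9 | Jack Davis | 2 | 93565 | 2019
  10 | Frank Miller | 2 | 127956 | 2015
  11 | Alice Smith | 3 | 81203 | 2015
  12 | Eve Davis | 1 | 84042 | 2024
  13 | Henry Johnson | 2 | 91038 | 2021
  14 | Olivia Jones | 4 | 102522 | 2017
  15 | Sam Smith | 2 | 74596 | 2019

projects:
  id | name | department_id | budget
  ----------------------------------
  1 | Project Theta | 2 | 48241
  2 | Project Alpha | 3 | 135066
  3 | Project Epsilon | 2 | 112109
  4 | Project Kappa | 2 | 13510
SELECT COUNT(*) FROM projects WHERE budget <= 130252

Execution result:
3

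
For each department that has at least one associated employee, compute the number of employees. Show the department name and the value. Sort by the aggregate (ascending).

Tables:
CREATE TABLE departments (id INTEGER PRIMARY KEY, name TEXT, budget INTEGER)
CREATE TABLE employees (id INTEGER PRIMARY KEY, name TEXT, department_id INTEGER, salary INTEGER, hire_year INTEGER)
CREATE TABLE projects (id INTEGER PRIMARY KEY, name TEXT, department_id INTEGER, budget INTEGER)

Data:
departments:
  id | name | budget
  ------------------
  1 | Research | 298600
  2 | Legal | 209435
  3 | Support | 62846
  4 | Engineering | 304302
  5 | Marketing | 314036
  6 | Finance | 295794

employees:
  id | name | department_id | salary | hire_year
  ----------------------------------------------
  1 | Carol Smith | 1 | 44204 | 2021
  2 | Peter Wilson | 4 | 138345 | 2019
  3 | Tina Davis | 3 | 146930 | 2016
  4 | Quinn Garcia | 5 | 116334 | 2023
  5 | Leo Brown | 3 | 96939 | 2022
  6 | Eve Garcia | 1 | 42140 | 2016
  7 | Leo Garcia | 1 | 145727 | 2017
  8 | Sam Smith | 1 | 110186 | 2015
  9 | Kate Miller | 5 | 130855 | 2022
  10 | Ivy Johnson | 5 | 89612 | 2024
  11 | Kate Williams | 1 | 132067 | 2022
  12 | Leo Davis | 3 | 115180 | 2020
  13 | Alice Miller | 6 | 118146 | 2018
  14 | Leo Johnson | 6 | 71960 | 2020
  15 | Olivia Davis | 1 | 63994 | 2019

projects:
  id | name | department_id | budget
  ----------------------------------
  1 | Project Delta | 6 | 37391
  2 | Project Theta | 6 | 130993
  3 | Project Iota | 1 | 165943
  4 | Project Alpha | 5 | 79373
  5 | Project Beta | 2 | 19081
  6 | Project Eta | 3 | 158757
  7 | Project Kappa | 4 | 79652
SELECT p.name, COUNT(*) AS n FROM employees c JOIN departments p ON c.department_id = p.id GROUP BY p.id, p.name ORDER BY n ASC

Execution result:
name | n
Engineering | 1
Finance | 2
Support | 3
Marketing | 3
Research | 6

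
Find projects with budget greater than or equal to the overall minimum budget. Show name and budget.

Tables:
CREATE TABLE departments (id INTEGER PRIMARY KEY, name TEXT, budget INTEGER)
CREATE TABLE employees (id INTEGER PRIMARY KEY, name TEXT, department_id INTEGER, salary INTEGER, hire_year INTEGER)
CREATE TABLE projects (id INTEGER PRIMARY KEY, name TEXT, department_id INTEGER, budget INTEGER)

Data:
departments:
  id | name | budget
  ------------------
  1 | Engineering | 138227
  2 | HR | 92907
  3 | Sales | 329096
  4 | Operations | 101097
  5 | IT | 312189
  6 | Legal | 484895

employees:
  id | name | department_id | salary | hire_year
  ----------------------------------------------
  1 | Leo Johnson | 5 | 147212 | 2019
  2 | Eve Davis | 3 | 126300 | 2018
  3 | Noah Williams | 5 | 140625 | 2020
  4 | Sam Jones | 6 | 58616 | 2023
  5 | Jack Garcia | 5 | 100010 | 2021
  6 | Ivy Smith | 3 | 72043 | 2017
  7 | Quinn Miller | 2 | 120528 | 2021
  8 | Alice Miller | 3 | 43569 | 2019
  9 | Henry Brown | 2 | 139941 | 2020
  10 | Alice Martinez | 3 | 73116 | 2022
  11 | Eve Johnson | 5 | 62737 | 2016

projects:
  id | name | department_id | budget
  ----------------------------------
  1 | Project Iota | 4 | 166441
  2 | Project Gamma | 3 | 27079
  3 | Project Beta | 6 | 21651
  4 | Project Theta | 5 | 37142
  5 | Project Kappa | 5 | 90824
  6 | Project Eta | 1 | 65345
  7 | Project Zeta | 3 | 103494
SELECT name, budget FROM projects WHERE budget >= (SELECT MIN(budget) FROM projects)

Execution result:
name | budget
Project Iota | 166441
Project Gamma | 27079
Project Beta | 21651
Project Theta | 37142
Project Kappa | 90824
Project Eta | 65345
Project Zeta | 103494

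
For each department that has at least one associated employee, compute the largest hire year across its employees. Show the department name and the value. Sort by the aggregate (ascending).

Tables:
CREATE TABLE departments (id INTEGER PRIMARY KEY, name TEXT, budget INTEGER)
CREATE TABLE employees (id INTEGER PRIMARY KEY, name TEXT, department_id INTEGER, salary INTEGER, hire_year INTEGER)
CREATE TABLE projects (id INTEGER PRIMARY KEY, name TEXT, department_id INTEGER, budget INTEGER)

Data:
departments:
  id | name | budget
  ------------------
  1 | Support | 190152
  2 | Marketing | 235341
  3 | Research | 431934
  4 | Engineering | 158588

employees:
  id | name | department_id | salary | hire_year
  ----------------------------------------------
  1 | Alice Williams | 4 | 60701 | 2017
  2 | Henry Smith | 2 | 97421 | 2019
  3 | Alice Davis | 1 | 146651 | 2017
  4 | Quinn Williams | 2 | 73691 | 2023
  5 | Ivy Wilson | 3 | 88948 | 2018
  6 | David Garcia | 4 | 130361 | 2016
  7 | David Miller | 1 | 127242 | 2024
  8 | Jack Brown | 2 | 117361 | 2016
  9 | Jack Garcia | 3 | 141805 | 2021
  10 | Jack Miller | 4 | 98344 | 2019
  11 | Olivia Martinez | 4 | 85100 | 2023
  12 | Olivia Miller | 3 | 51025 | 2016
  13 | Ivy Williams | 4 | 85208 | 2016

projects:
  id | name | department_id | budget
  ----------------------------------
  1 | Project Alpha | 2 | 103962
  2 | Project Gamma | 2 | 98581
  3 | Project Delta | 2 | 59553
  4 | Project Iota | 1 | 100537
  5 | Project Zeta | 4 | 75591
SELECT p.name, MAX(c.hire_year) AS max_hire_year FROM employees c JOIN departments p ON c.department_id = p.id GROUP BY p.id, p.name ORDER BY max_hire_year ASC

Execution result:
name | max_hire_year
Research | 2021
Marketing | 2023
Engineering | 2023
Support | 2024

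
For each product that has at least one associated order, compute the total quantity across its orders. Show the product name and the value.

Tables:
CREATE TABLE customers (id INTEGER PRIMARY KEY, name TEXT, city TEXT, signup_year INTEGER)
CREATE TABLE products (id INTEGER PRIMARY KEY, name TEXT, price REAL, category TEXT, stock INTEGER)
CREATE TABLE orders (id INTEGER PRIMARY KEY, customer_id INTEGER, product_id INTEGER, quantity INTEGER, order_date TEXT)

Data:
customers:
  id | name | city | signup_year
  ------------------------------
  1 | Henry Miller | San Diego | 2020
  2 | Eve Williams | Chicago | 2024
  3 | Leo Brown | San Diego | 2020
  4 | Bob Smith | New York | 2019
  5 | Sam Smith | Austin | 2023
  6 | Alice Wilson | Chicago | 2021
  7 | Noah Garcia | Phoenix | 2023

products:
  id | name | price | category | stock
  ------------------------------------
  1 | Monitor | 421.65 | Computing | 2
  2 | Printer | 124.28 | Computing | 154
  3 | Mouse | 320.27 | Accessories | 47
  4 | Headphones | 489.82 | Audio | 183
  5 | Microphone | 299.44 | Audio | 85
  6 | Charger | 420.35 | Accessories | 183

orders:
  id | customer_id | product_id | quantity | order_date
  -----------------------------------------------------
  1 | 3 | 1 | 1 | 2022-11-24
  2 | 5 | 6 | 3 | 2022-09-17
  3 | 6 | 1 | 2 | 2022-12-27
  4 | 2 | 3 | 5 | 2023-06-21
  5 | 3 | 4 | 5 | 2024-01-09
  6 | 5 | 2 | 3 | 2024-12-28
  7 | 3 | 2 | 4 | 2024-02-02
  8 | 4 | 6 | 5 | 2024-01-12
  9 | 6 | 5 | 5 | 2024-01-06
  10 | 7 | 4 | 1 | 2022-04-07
SELECT p.name, SUM(c.quantity) AS sum_quantity FROM orders c JOIN products p ON c.product_id = p.id GROUP BY p.id, p.name

Execution result:
name | sum_quantity
Monitor | 3
Printer | 7
Mouse | 5
Headphones | 6
Microphone | 5
Charger | 8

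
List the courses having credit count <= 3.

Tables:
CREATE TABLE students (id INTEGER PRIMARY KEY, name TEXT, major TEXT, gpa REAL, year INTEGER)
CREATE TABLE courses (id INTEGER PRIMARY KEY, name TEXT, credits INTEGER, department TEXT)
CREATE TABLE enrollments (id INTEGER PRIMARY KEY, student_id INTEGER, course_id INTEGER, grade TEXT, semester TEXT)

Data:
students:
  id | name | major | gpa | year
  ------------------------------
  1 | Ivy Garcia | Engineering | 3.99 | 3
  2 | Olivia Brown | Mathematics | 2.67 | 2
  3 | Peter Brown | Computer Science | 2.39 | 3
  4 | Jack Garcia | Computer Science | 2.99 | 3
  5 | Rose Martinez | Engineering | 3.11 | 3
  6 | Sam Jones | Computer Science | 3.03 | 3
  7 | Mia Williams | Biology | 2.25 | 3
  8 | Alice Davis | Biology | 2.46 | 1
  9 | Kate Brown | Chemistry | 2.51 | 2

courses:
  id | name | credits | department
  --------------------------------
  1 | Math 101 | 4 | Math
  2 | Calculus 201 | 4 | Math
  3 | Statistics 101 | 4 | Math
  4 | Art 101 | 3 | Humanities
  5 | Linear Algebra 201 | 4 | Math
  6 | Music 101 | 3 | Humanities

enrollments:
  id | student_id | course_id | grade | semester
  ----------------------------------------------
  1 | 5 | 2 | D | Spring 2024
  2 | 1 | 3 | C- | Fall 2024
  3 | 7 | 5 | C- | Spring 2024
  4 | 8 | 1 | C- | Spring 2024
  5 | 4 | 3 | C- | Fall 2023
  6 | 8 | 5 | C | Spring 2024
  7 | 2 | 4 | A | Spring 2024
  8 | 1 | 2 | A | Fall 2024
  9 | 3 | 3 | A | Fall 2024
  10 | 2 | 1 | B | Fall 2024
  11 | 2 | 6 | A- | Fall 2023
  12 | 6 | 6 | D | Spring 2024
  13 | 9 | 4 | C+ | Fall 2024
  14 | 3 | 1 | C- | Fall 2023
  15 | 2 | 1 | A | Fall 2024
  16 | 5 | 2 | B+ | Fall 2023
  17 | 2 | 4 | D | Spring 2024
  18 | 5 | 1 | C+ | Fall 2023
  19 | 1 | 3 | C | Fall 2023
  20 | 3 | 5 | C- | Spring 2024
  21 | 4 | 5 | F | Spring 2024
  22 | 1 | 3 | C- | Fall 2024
SELECT name, credits FROM courses WHERE credits <= 3

Execution result:
name | credits
Art 101 | 3
Music 101 | 3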